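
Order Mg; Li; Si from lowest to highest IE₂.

Consider each +1 ion: Mg⁺ still has 1 valence electron; Li⁺ is the bare [He] core; Si⁺ still has 3 valence electrons.
Core electrons are held far more tightly than valence electrons, so Li tops the IE_2 order.
Valence configurations: Mg⁺ [Ne]3s¹, Si⁺ [Ne]3s²3p¹.
Approximate IE_2 values (kJ/mol): Mg 1451, Li 7298, Si 1577.
So the second ionization energies run Mg < Si < Li.

Mg, Si, Li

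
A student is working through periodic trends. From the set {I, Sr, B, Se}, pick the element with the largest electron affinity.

I

EA tends to increase across a period and decrease down a group, though the pattern is less regular than for IE or radius.
Neither a single period nor a single group — weigh both effects.
B > Sr: relative to Sr, both the across-period and down-group shifts push B's electron affinity up.
Se > B: period and group pull opposite ways; the across-period shift dominates (195 vs 27 kJ/mol).
I > Se: period and group pull opposite ways; the across-period shift dominates (295 vs 195 kJ/mol).
Tabulated electron affinity (kJ/mol): B 27, Se 195, Sr 5, I 295.
The largest electron affinity among these belongs to I.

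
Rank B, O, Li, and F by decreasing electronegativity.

F > O > B > Li

Li is in period 2, group 1; B is in period 2, group 13; O is in period 2, group 16; F is in period 2, group 17.
Atoms toward the upper right of the periodic table pull bonding electrons most strongly.
All lie in period 2, so electronegativity increases left to right.
So from highest to lowest: F > O > B > Li.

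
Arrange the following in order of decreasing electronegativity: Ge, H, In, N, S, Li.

N > S > H > Ge > In > Li

Atoms toward the upper right of the periodic table pull bonding electrons most strongly.
These span different periods and groups, so the two trends combine.
In > Li: the two effects oppose for this pair; the across-period effect wins (1.78 vs 0.98).
Ge > In: both effects reinforce here, so Ge is clearly the higher of the two.
H > Ge: period and group pull opposite ways; the down-group shift dominates (2.20 vs 2.01).
S > H: the two effects oppose for this pair; the across-period effect wins (2.58 vs 2.20).
N > S: the two effects oppose for this pair; the down-group effect wins (3.04 vs 2.58).
Tabulated electronegativity (Pauling): H 2.20, Li 0.98, N 3.04, S 2.58, Ge 2.01, In 1.78.
So from highest to lowest: N > S > H > Ge > In > Li.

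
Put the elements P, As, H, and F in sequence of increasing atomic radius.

Radius decreases left→right (rising Z_eff, same n) and increases top→bottom (higher n).
Here both period and group differ, so the two effects have to be weighed against each other.
F > H: period and group pull opposite ways; the down-group shift dominates (64 vs 32 pm).
P > F: relative to F, both the across-period and down-group shifts push P's atomic radius up.
As > P: they share group 15; the group trend gives As the larger value.
Tabulated atomic radius (pm): H 32, F 64, P 111, As 121.
So from smallest to largest: H < F < P < As.

H, F, P, As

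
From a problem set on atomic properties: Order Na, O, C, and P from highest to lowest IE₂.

Na > O > C > P

The second ionization energy removes an electron from the +1 ion. For each element: Na⁺ is the bare [Ne] core; O⁺ still has 5 valence electrons; C⁺ still has 3 valence electrons; P⁺ still has 4 valence electrons.
Core electrons are held far more tightly than valence electrons, so Na tops the IE_2 order.
Valence configurations: O⁺ [He]2s²2p³, C⁺ [He]2s²2p¹, P⁺ [Ne]3s²3p².
Approximate IE_2 values (kJ/mol): Na 4562, O 3388, C 2353, P 1907.
Putting it together, IE_2: P < C < O < Na.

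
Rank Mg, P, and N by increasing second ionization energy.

Mg, P, N

After 1 electron has been removed, what remains? Mg⁺ still has 1 valence electron; P⁺ still has 4 valence electrons; N⁺ still has 4 valence electrons.
All are still removing valence electrons, so compare the +1 ions as you would atoms: IE_2 generally rises across a period (higher Z_eff) and falls down a group (larger shell), subject to the usual subshell exceptions.
Valence configurations: Mg⁺ [Ne]3s¹, P⁺ [Ne]3s²3p², N⁺ [He]2s²2p².
Approximate IE_2 values (kJ/mol): Mg 1451, P 1907, N 2856.
Overall IE_2 order: Mg < P < N.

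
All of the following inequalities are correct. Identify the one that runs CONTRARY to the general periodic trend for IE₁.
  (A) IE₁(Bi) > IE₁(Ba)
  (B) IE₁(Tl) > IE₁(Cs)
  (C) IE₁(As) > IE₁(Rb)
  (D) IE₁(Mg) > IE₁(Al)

(D)

The general trend: IE₁ increases across a period and decreases down a group.
(A) Bi (period 6, group 15) vs Ba (period 6, group 2): the stated order agrees with the simple trend.
(B) Tl (period 6, group 13) vs Cs (period 6, group 1): the stated order agrees with the simple trend.
(C) As (period 4, group 15) vs Rb (period 5, group 1): the stated order agrees with the simple trend.
(D) Mg (period 3, group 2) vs Al (period 3, group 13): the stated order contradicts the simple trend.
The exception is (D): Al's single 3p electron is easier to remove than one from Mg's filled 3s².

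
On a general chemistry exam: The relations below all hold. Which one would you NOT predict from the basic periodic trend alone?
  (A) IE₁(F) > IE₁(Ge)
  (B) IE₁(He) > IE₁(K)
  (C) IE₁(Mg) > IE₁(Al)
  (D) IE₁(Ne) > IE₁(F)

The general trend: first ionisation energy increases across a period and decreases down a group.
(A) F (period 2, group 17) vs Ge (period 4, group 14): the stated order agrees with the simple trend.
(B) He (period 1, group 18) vs K (period 4, group 1): the stated order agrees with the simple trend.
(C) Mg (period 3, group 2) vs Al (period 3, group 13): the stated order contradicts the simple trend.
(D) Ne (period 2, group 18) vs F (period 2, group 17): the stated order agrees with the simple trend.
The exception is (C): Al's single 3p electron is easier to remove than one from Mg's filled 3s².

(C)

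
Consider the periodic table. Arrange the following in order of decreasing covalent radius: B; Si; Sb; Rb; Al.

Across a period the added protons contract the valence shell; down a group each new principal shell makes the atom larger.
Here both period and group differ, so the two effects have to be weighed against each other.
Si > B: the two effects oppose for this pair; the down-group effect wins (116 vs 85 pm).
Al > Si: Al lies to the left of Si in period 3, so the across-period effect alone puts Al larger.
Sb > Al: the two effects oppose for this pair; the down-group effect wins (140 vs 126 pm).
Rb > Sb: Rb lies to the left of Sb in period 5, so the across-period effect alone puts Rb larger.
Approximate values (pm): B 85, Al 126, Si 116, Rb 210, Sb 140.
So from largest to smallest: Rb > Sb > Al > Si > B.

Rb > Sb > Al > Si > B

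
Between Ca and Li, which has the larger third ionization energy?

Li

The third ionization energy removes an electron from the +2 ion. For each element: Ca²⁺ is the bare [Ar] core; Li²⁺ is already 1 electron into the core.
All of these are removing an electron from a noble-gas core or deeper; the smaller core (lower principal quantum number) is held far more tightly, and within a period the higher nuclear charge binds the same core more tightly.
The numbers (kJ/mol): Ca 4912, Li 11815.
Putting it together, IE_3: Ca < Li.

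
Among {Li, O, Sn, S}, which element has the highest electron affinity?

Li is in period 2, group 1; O is in period 2, group 16; S is in period 3, group 16; Sn is in period 5, group 14.
EA tends to increase across a period and decrease down a group, though the pattern is less regular than for IE or radius.
Here both period and group differ, so the two effects have to be weighed against each other.
Sn > Li: the two effects oppose for this pair; the across-period effect wins (107 vs 60 kJ/mol).
O > Sn: both effects reinforce here, so O is clearly the higher of the two.
S > O: this pair runs against the simple trend — see the exception note.
Note the exception: S has a higher electron affinity than O, contrary to the simple trend — the compact 2p subshell of O repels the added electron more than S's larger 3p does.
Tabulated electron affinity (kJ/mol): Li 60, O 141, S 200, Sn 107.
The highest electron affinity among these belongs to S.

S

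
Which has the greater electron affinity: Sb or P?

Sb

P is in period 3, group 15; Sb is in period 5, group 15.
Atoms with high Z_eff and room in the valence shell (especially the halogens) have the most exothermic electron affinities.
All are in group 15; the group trend (electron affinity increases up the group) applies, with the exception below.
Note the exception: Sb has a higher electron affinity than P, contrary to the simple trend — both are half-filled np³, but the pairing/repulsion penalty for the added electron shrinks as the p orbitals become larger and more diffuse down the group, and for Sb that outweighs the weaker nuclear attraction.
Approximate values (kJ/mol): P 72, Sb 103.
So Sb has the greater electron affinity (Sb > P).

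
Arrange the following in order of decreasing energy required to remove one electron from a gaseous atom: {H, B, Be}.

H, Be, B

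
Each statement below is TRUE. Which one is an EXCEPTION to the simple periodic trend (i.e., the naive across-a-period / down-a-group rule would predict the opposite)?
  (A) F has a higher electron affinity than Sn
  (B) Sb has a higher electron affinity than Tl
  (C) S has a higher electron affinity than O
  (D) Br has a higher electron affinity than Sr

(C)

The general trend: electron affinity increases across a period and decreases down a group.
(A) F (period 2, group 17) vs Sn (period 5, group 14): the stated order agrees with the simple trend.
(B) Sb (period 5, group 15) vs Tl (period 6, group 13): the stated order agrees with the simple trend.
(C) S (period 3, group 16) vs O (period 2, group 16): the stated order contradicts the simple trend.
(D) Br (period 4, group 17) vs Sr (period 5, group 2): the stated order agrees with the simple trend.
The exception is (C): the compact 2p subshell of O repels the added electron more than S's larger 3p does.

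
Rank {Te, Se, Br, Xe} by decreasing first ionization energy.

Xe, Br, Se, Te

Se is in period 4, group 16; Br is in period 4, group 17; Te is in period 5, group 16; Xe is in period 5, group 18.
Across a period the outer electron is held more tightly (higher IE₁); down a group it sits in a higher shell, more shielded, and comes off more easily.
These span different periods and groups, so the two trends combine.
Se > Te: they share group 16; the group trend gives Se the larger value.
Br > Se: Br lies to the right of Se in period 4, so the across-period effect alone puts Br higher.
Xe > Br: the two effects oppose for this pair; the across-period effect wins (1170 vs 1140 kJ/mol).
For reference (kJ/mol): Se 941, Br 1140, Te 869, Xe 1170.
So from highest to lowest: Xe > Br > Se > Te.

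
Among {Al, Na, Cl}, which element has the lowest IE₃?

After 2 electrons have been removed, what remains? Al²⁺ still has 1 valence electron; Na²⁺ is already 1 electron into the core; Cl²⁺ still has 5 valence electrons.
Breaking into a closed-shell core is much more expensive than removing a leftover valence electron — Na has the largest IE_3 here.
Valence configurations: Al²⁺ [Ne]3s¹, Cl²⁺ [Ne]3s²3p³.
The numbers (kJ/mol): Al 2745, Na 6910, Cl 3822.
Overall IE_3 order: Al < Cl < Na.

Al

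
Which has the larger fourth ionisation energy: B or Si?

B

IE_4 is the cost of taking one more electron from the +3 cation: B³⁺ is the bare [He] core; Si³⁺ still has 1 valence electron.
Core electrons are held far more tightly than valence electrons, so B tops the IE_4 order.
Approximate IE_4 values (kJ/mol): B 25026, Si 4356.
Overall IE_4 order: Si < B.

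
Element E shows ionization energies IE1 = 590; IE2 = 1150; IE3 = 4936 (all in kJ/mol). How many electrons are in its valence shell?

Look for the largest jump between consecutive ionization energies: IE3/IE2 ≈ 4.3, far larger than any earlier ratio.
That jump marks the point where a core electron is being removed. So the atom has 2 valence electrons.

2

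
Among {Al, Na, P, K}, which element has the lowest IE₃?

Consider each +2 ion: Al²⁺ still has 1 valence electron; Na²⁺ is already 1 electron into the core; P²⁺ still has 3 valence electrons; K²⁺ is already 1 electron into the core.
Pulling an electron out of a noble-gas core costs far more than removing a remaining valence electron, so K and Na sit at the high end of IE_3.
Valence configurations: Al²⁺ [Ne]3s¹, P²⁺ [Ne]3s²3p¹.
The numbers (kJ/mol): Al 2745, Na 6910, P 2914, K 4420.
Putting it together, IE_3: Al < P < K < Na.

Al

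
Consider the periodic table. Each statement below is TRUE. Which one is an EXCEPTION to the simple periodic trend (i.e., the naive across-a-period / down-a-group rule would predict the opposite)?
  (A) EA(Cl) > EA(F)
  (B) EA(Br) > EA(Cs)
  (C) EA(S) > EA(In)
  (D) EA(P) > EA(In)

(A)

The general trend: electron affinity increases across a period and decreases down a group.
(A) Cl (period 3, group 17) vs F (period 2, group 17): the stated order contradicts the simple trend.
(B) Br (period 4, group 17) vs Cs (period 6, group 1): the stated order agrees with the simple trend.
(C) S (period 3, group 16) vs In (period 5, group 13): the stated order agrees with the simple trend.
(D) P (period 3, group 15) vs In (period 5, group 13): the stated order agrees with the simple trend.
The exception is (A): F's small 2p subshell makes the incoming electron feel strong e⁻–e⁻ repulsion, so Cl actually releases more energy on gaining an electron.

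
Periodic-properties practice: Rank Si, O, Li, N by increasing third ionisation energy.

Si < N < O < Li

Consider each +2 ion: Si²⁺ still has 2 valence electrons; O²⁺ still has 4 valence electrons; Li²⁺ is already 1 electron into the core; N²⁺ still has 3 valence electrons.
Core electrons are held far more tightly than valence electrons, so Li tops the IE_3 order.
Valence configurations: Si²⁺ [Ne]3s², O²⁺ [He]2s²2p², N²⁺ [He]2s²2p¹.
Tabulated IE_3 (kJ/mol): Si 3232, O 5300, Li 11815, N 4578.
Overall IE_3 order: Si < N < O < Li.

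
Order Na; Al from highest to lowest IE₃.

Na, Al

Consider each +2 ion: Na²⁺ is already 1 electron into the core; Al²⁺ still has 1 valence electron.
Breaking into a closed-shell core is much more expensive than removing a leftover valence electron — Na has the largest IE_3 here.
The numbers (kJ/mol): Na 6910, Al 2745.
So the third ionization energies run Al < Na.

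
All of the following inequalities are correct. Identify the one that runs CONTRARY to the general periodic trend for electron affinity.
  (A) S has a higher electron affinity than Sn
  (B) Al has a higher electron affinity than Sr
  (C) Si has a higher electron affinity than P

(C)

The general trend: electron affinity increases across a period and decreases down a group.
(A) S (period 3, group 16) vs Sn (period 5, group 14): the stated order agrees with the simple trend.
(B) Al (period 3, group 13) vs Sr (period 5, group 2): the stated order agrees with the simple trend.
(C) Si (period 3, group 14) vs P (period 3, group 15): the stated order contradicts the simple trend.
The exception is (C): adding an electron to P's half-filled 3p³ is unfavourable, so Si (3p²) has the more exothermic EA.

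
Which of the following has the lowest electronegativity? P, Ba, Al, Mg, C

Ba

C is in period 2, group 14; Mg is in period 3, group 2; Al is in period 3, group 13; P is in period 3, group 15; Ba is in period 6, group 2.
Atoms toward the upper right of the periodic table pull bonding electrons most strongly.
Here both period and group differ, so the two effects have to be weighed against each other.
Mg > Ba: Mg sits above Ba in group 2, so the down-group effect alone puts Mg higher.
Al > Mg: both are in period 3; the period trend gives Al the larger value.
P > Al: P lies to the right of Al in period 3, so the across-period effect alone puts P higher.
C > P: the two effects oppose for this pair; the down-group effect wins (2.55 vs 2.19).
For reference (Pauling): C 2.55, Mg 1.31, Al 1.61, P 2.19, Ba 0.89.
The lowest electronegativity among these belongs to Ba.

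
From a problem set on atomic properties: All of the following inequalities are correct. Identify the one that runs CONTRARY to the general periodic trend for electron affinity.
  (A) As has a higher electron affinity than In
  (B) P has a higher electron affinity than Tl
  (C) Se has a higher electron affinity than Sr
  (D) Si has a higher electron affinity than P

(D)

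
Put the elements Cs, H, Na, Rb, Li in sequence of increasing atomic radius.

Moving right in a period, electrons are added to the same shell under a stronger nuclear pull, so atoms get smaller; moving down, a new shell is opened and atoms get larger.
All are in group 1, so atomic radius increases down the group.
So from smallest to largest: H < Li < Na < Rb < Cs.

H < Li < Na < Rb < Cs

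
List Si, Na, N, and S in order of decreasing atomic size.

Na, Si, S, N

N is in period 2, group 15; Na is in period 3, group 1; Si is in period 3, group 14; S is in period 3, group 16.
Across a period the added protons contract the valence shell; down a group each new principal shell makes the atom larger.
Here both period and group differ, so the two effects have to be weighed against each other.
S > N: the two effects oppose for this pair; the down-group effect wins (103 vs 71 pm).
Si > S: both are in period 3; the period trend gives Si the larger value.
Na > Si: both are in period 3; the period trend gives Na the larger value.
Approximate values (pm): N 71, Na 155, Si 116, S 103.
So from largest to smallest: Na > Si > S > N.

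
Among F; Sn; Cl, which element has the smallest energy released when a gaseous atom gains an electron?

F is in period 2, group 17; Cl is in period 3, group 17; Sn is in period 5, group 14.
EA tends to increase across a period and decrease down a group, though the pattern is less regular than for IE or radius.
Here both period and group differ, so the two effects have to be weighed against each other.
F > Sn: both effects reinforce here, so F is clearly the higher of the two.
Cl > F: this pair runs against the simple trend — see the exception note.
Note the exception: Cl has a higher electron affinity than F, contrary to the simple trend — F's small 2p subshell makes the incoming electron feel strong e⁻–e⁻ repulsion, so Cl actually releases more energy on gaining an electron.
For reference (kJ/mol): F 328, Cl 349, Sn 107.
The smallest energy released when a gaseous atom gains an electron among these belongs to Sn.

Sn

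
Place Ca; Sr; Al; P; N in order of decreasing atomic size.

Atomic radius shrinks across a period as nuclear charge pulls the same shell inward, and grows down a group as new shells are added.
Here both period and group differ, so the two effects have to be weighed against each other.
P > N: P sits below N in group 15, so the down-group effect alone puts P larger.
Al > P: both are in period 3; the period trend gives Al the larger value.
Ca > Al: both effects reinforce here, so Ca is clearly the larger of the two.
Sr > Ca: Sr sits below Ca in group 2, so the down-group effect alone puts Sr larger.
For reference (pm): N 71, Al 126, P 111, Ca 171, Sr 185.
So from largest to smallest: Sr > Ca > Al > P > N.

Sr, Ca, Al, P, N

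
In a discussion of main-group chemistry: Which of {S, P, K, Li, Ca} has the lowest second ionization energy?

The second ionization energy removes an electron from the +1 ion. For each element: S⁺ still has 5 valence electrons; P⁺ still has 4 valence electrons; K⁺ is the bare [Ar] core; Li⁺ is the bare [He] core; Ca⁺ still has 1 valence electron.
Pulling an electron out of a noble-gas core costs far more than removing a remaining valence electron, so K and Li sit at the high end of IE_2.
Valence configurations: S⁺ [Ne]3s²3p³, P⁺ [Ne]3s²3p², Ca⁺ [Ar]4s¹.
The numbers (kJ/mol): S 2252, P 1907, K 3052, Li 7298, Ca 1145.
Putting it together, IE_2: Ca < P < S < K < Li.

Ca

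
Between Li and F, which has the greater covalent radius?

Li is in period 2, group 1; F is in period 2, group 17.
Radius decreases left→right (rising Z_eff, same n) and increases top→bottom (higher n).
All lie in period 2, so atomic radius increases right to left.
So Li has the greater covalent radius (Li > F).

Li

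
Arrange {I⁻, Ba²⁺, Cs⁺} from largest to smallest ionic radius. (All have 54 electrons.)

All of these have 54 electrons, so size is governed by nuclear charge alone: the more protons, the stronger the pull on the same electron cloud, and the smaller the ion.
Nuclear charges: Ba²⁺ (Z=56), Cs⁺ (Z=55), I⁻ (Z=53).
Largest to smallest: I⁻ > Cs⁺ > Ba²⁺.

I⁻, Cs⁺, Ba²⁺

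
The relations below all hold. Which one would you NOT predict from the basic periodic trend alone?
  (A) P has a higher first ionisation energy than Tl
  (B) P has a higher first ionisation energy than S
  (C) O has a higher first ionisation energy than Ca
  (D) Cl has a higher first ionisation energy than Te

(B)

The general trend: first ionisation energy increases across a period and decreases down a group.
(A) P (period 3, group 15) vs Tl (period 6, group 13): the stated order agrees with the simple trend.
(B) P (period 3, group 15) vs S (period 3, group 16): the stated order contradicts the simple trend.
(C) O (period 2, group 16) vs Ca (period 4, group 2): the stated order agrees with the simple trend.
(D) Cl (period 3, group 17) vs Te (period 5, group 16): the stated order agrees with the simple trend.
The exception is (B): S (3p⁴) ionizes more easily than half-filled P (3p³) because the paired 3p electron in S is pushed out by e⁻–e⁻ repulsion.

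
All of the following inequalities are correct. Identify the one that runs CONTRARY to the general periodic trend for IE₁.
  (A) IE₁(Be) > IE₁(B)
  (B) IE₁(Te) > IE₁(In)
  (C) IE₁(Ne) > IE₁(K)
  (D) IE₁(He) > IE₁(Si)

(A)

The general trend: IE₁ increases across a period and decreases down a group.
(A) Be (period 2, group 2) vs B (period 2, group 13): the stated order contradicts the simple trend.
(B) Te (period 5, group 16) vs In (period 5, group 13): the stated order agrees with the simple trend.
(C) Ne (period 2, group 18) vs K (period 4, group 1): the stated order agrees with the simple trend.
(D) He (period 1, group 18) vs Si (period 3, group 14): the stated order agrees with the simple trend.
The exception is (A): removing B's lone 2p electron is easier than breaking Be's filled 2s².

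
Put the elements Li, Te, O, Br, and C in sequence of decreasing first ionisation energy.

O, Br, C, Te, Li

Li is in period 2, group 1; C is in period 2, group 14; O is in period 2, group 16; Br is in period 4, group 17; Te is in period 5, group 16.
First ionization energy rises across a period (greater Z_eff holds electrons more tightly) and falls down a group (valence electrons are farther from the nucleus).
Here both period and group differ, so the two effects have to be weighed against each other.
Te > Li: the two effects oppose for this pair; the across-period effect wins (869 vs 520 kJ/mol).
C > Te: period and group pull opposite ways; the down-group shift dominates (1086 vs 869 kJ/mol).
Br > C: the two effects oppose for this pair; the across-period effect wins (1140 vs 1086 kJ/mol).
O > Br: the two effects oppose for this pair; the down-group effect wins (1314 vs 1140 kJ/mol).
Tabulated first ionization energy (kJ/mol): Li 520, C 1086, O 1314, Br 1140, Te 869.
So from highest to lowest: O > Br > C > Te > Li.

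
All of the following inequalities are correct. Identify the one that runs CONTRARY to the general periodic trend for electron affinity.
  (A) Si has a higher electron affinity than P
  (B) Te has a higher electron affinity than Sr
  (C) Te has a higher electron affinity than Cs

The general trend: electron affinity increases across a period and decreases down a group.
(A) Si (period 3, group 14) vs P (period 3, group 15): the stated order contradicts the simple trend.
(B) Te (period 5, group 16) vs Sr (period 5, group 2): the stated order agrees with the simple trend.
(C) Te (period 5, group 16) vs Cs (period 6, group 1): the stated order agrees with the simple trend.
The exception is (A): adding an electron to P's half-filled 3p³ is unfavourable, so Si (3p²) has the more exothermic EA.

(A)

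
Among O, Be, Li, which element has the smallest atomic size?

O

Li is in period 2, group 1; Be is in period 2, group 2; O is in period 2, group 16.
Moving right in a period, electrons are added to the same shell under a stronger nuclear pull, so atoms get smaller; moving down, a new shell is opened and atoms get larger.
All lie in period 2, so atomic radius increases right to left.
The smallest atomic size among these belongs to O.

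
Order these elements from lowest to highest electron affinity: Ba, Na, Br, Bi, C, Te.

C is in period 2, group 14; Na is in period 3, group 1; Br is in period 4, group 17; Te is in period 5, group 16; Ba is in period 6, group 2; Bi is in period 6, group 15.
EA tends to increase across a period and decrease down a group, though the pattern is less regular than for IE or radius.
These span different periods and groups, so the two trends combine.
Na > Ba: period and group pull opposite ways; the down-group shift dominates (53 vs 14 kJ/mol).
Bi > Na: the two effects oppose for this pair; the across-period effect wins (91 vs 53 kJ/mol).
C > Bi: period and group pull opposite ways; the down-group shift dominates (122 vs 91 kJ/mol).
Te > C: period and group pull opposite ways; the across-period shift dominates (190 vs 122 kJ/mol).
Br > Te: both effects reinforce here, so Br is clearly the higher of the two.
Tabulated electron affinity (kJ/mol): C 122, Na 53, Br 325, Te 190, Ba 14, Bi 91.
So from lowest to highest: Ba < Na < Bi < C < Te < Br.

Ba < Na < Bi < C < Te < Br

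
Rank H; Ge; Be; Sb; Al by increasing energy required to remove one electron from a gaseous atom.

Al < Ge < Sb < Be < H

H is in period 1, group 1; Be is in period 2, group 2; Al is in period 3, group 13; Ge is in period 4, group 14; Sb is in period 5, group 15.
IE₁ increases left→right with effective nuclear charge and decreases top→bottom as the valence shell moves farther out.
These sit on a diagonal, where the across-period and down-group effects partly cancel.
Ge > Al: period and group pull opposite ways; the across-period shift dominates (762 vs 578 kJ/mol).
Sb > Ge: period and group pull opposite ways; the across-period shift dominates (831 vs 762 kJ/mol).
Be > Sb: the two effects oppose for this pair; the down-group effect wins (900 vs 831 kJ/mol).
H > Be: the two effects oppose for this pair; the down-group effect wins (1312 vs 900 kJ/mol).
Approximate values (kJ/mol): H 1312, Be 900, Al 578, Ge 762, Sb 831.
So from lowest to highest: Al < Ge < Sb < Be < H.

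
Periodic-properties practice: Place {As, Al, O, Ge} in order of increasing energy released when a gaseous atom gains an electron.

Al < As < Ge < O

Atoms with high Z_eff and room in the valence shell (especially the halogens) have the most exothermic electron affinities.
Here both period and group differ, so the two effects have to be weighed against each other.
As > Al: period and group pull opposite ways; the across-period shift dominates (78 vs 42 kJ/mol).
Ge > As: this pair runs against the simple trend — see the exception note.
O > Ge: both effects reinforce here, so O is clearly the higher of the two.
Note the exception: Ge has a higher electron affinity than As, contrary to the simple trend — adding an electron to As's half-filled 4p³ is unfavourable, so Ge (4p²) has the more exothermic EA.
Approximate values (kJ/mol): O 141, Al 42, Ge 119, As 78.
So from lowest to highest: Al < As < Ge < O.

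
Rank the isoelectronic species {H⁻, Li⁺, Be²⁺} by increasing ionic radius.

All of these have 2 electrons, so size is governed by nuclear charge alone: the more protons, the stronger the pull on the same electron cloud, and the smaller the ion.
Nuclear charges: Be²⁺ (Z=4), Li⁺ (Z=3), H⁻ (Z=1).
Smallest to largest: Be²⁺ < Li⁺ < H⁻.

Be²⁺, Li⁺, H⁻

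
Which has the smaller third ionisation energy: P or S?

Consider each +2 ion: P²⁺ still has 3 valence electrons; S²⁺ still has 4 valence electrons.
All are still removing valence electrons, so compare the +2 ions as you would atoms: IE_3 generally rises across a period (higher Z_eff) and falls down a group (larger shell), subject to the usual subshell exceptions.
Valence configurations: P²⁺ [Ne]3s²3p¹, S²⁺ [Ne]3s²3p².
The numbers (kJ/mol): P 2914, S 3357.
So the third ionization energies run P < S.

P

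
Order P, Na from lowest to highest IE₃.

P < Na

After 2 electrons have been removed, what remains? P²⁺ still has 3 valence electrons; Na²⁺ is already 1 electron into the core.
Breaking into a closed-shell core is much more expensive than removing a leftover valence electron — Na has the largest IE_3 here.
Approximate IE_3 values (kJ/mol): P 2914, Na 6910.
Hence IE_3: P < Na.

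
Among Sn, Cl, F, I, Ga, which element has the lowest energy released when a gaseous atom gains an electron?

Adding an electron releases more energy for atoms nearer the top right (short of the noble gases).
Here both period and group differ, so the two effects have to be weighed against each other.
Sn > Ga: the two effects oppose for this pair; the across-period effect wins (107 vs 29 kJ/mol).
I > Sn: I lies to the right of Sn in period 5, so the across-period effect alone puts I higher.
F > I: they share group 17; the group trend gives F the larger value.
Cl > F: this pair runs against the simple trend — see the exception note.
Note the exception: Cl has a higher electron affinity than F, contrary to the simple trend — F's small 2p subshell makes the incoming electron feel strong e⁻–e⁻ repulsion, so Cl actually releases more energy on gaining an electron.
Approximate values (kJ/mol): F 328, Cl 349, Ga 29, Sn 107, I 295.
The lowest energy released when a gaseous atom gains an electron among these belongs to Ga.

Ga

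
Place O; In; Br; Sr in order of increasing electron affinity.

Sr < In < O < Br

O is in period 2, group 16; Br is in period 4, group 17; Sr is in period 5, group 2; In is in period 5, group 13.
Electron affinity generally becomes more exothermic across a period toward the halogens and less exothermic down a group.
These span different periods and groups, so the two trends combine.
In > Sr: both are in period 5; the period trend gives In the larger value.
O > In: both effects reinforce here, so O is clearly the higher of the two.
Br > O: period and group pull opposite ways; the across-period shift dominates (325 vs 141 kJ/mol).
For reference (kJ/mol): O 141, Br 325, Sr 5, In 29.
So from lowest to highest: Sr < In < O < Br.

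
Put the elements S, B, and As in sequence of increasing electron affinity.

B is in period 2, group 13; S is in period 3, group 16; As is in period 4, group 15.
Atoms with high Z_eff and room in the valence shell (especially the halogens) have the most exothermic electron affinities.
Here both period and group differ, so the two effects have to be weighed against each other.
As > B: period and group pull opposite ways; the across-period shift dominates (78 vs 27 kJ/mol).
S > As: both effects reinforce here, so S is clearly the higher of the two.
Approximate values (kJ/mol): B 27, S 200, As 78.
So from lowest to highest: B < As < S.

B < As < S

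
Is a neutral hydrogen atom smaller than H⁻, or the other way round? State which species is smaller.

H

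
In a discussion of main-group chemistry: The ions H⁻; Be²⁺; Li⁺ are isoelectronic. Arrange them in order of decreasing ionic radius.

All of these have 2 electrons, so size is governed by nuclear charge alone: the more protons, the stronger the pull on the same electron cloud, and the smaller the ion.
Nuclear charges: Be²⁺ (Z=4), Li⁺ (Z=3), H⁻ (Z=1).
Largest to smallest: H⁻ > Li⁺ > Be²⁺.

H⁻, Li⁺, Be²⁺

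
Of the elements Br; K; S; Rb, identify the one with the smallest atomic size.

S

S is in period 3, group 16; K is in period 4, group 1; Br is in period 4, group 17; Rb is in period 5, group 1.
Atomic radius shrinks across a period as nuclear charge pulls the same shell inward, and grows down a group as new shells are added.
Neither a single period nor a single group — weigh both effects.
Br > S: period and group pull opposite ways; the down-group shift dominates (114 vs 103 pm).
K > Br: both are in period 4; the period trend gives K the larger value.
Rb > K: they share group 1; the group trend gives Rb the larger value.
Tabulated atomic radius (pm): S 103, K 196, Br 114, Rb 210.
The smallest atomic size among these belongs to S.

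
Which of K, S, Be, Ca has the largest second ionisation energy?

K

The second ionization energy removes an electron from the +1 ion. For each element: K⁺ is the bare [Ar] core; S⁺ still has 5 valence electrons; Be⁺ still has 1 valence electron; Ca⁺ still has 1 valence electron.
Pulling an electron out of a noble-gas core costs far more than removing a remaining valence electron, so K sits at the high end of IE_2.
Valence configurations: S⁺ [Ne]3s²3p³, Be⁺ [He]2s¹, Ca⁺ [Ar]4s¹.
Approximate IE_2 values (kJ/mol): K 3052, S 2252, Be 1757, Ca 1145.
Overall IE_2 order: Ca < Be < S < K.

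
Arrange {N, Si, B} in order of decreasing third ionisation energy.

N, B, Si

IE_3 is the cost of taking one more electron from the +2 cation: N²⁺ still has 3 valence electrons; Si²⁺ still has 2 valence electrons; B²⁺ still has 1 valence electron.
All are still removing valence electrons, so compare the +2 ions as you would atoms: IE_3 generally rises across a period (higher Z_eff) and falls down a group (larger shell), subject to the usual subshell exceptions.
Valence configurations: N²⁺ [He]2s²2p¹, Si²⁺ [Ne]3s², B²⁺ [He]2s¹.
The numbers (kJ/mol): N 4578, Si 3232, B 3660.
Putting it together, IE_3: Si < B < N.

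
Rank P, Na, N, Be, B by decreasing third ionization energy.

IE_3 is the cost of taking one more electron from the +2 cation: P²⁺ still has 3 valence electrons; Na²⁺ is already 1 electron into the core; N²⁺ still has 3 valence electrons; Be²⁺ is the bare [He] core; B²⁺ still has 1 valence electron.
Core electrons are held far more tightly than valence electrons, so Na and Be top the IE_3 order.
Valence configurations: P²⁺ [Ne]3s²3p¹, N²⁺ [He]2s²2p¹, B²⁺ [He]2s¹.
The numbers (kJ/mol): P 2914, Na 6910, N 4578, Be 14849, B 3660.
So the third ionization energies run P < B < N < Na < Be.

Be, Na, N, B, P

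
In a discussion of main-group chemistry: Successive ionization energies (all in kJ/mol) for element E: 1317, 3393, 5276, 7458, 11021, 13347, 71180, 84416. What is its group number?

Group 16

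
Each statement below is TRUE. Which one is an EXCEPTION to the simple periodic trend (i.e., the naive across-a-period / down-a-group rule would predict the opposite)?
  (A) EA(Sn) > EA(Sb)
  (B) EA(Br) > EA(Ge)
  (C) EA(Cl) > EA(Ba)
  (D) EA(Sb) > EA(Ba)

(A)

The general trend: electron affinity increases across a period and decreases down a group.
(A) Sn (period 5, group 14) vs Sb (period 5, group 15): the stated order contradicts the simple trend.
(B) Br (period 4, group 17) vs Ge (period 4, group 14): the stated order agrees with the simple trend.
(C) Cl (period 3, group 17) vs Ba (period 6, group 2): the stated order agrees with the simple trend.
(D) Sb (period 5, group 15) vs Ba (period 6, group 2): the stated order agrees with the simple trend.
The exception is (A): adding an electron to Sb's half-filled 5p³ is unfavourable, so Sn has the more exothermic EA.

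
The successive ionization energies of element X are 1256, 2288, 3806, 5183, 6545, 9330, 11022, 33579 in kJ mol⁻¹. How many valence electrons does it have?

7

Look for the largest jump between consecutive ionization energies: IE8/IE7 ≈ 3.0, far larger than any earlier ratio.
That jump marks the point where a core electron is being removed. So the atom has 7 valence electrons.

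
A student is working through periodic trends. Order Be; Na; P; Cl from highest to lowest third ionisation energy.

Be > Na > Cl > P

After 2 electrons have been removed, what remains? Be²⁺ is the bare [He] core; Na²⁺ is already 1 electron into the core; P²⁺ still has 3 valence electrons; Cl²⁺ still has 5 valence electrons.
Pulling an electron out of a noble-gas core costs far more than removing a remaining valence electron, so Na and Be sit at the high end of IE_3.
Valence configurations: P²⁺ [Ne]3s²3p¹, Cl²⁺ [Ne]3s²3p³.
Approximate IE_3 values (kJ/mol): Be 14849, Na 6910, P 2914, Cl 3822.
Hence IE_3: P < Cl < Na < Be.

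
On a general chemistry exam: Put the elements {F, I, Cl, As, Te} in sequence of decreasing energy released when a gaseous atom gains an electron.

Cl > F > I > Te > As

Adding an electron releases more energy for atoms nearer the top right (short of the noble gases).
Neither a single period nor a single group — weigh both effects.
Te > As: the two effects oppose for this pair; the across-period effect wins (190 vs 78 kJ/mol).
I > Te: both are in period 5; the period trend gives I the larger value.
F > I: they share group 17; the group trend gives F the larger value.
Cl > F: this pair runs against the simple trend — see the exception note.
Note the exception: Cl has a higher electron affinity than F, contrary to the simple trend — F's small 2p subshell makes the incoming electron feel strong e⁻–e⁻ repulsion, so Cl actually releases more energy on gaining an electron.
For reference (kJ/mol): F 328, Cl 349, As 78, Te 190, I 295.
So from highest to lowest: Cl > F > I > Te > As.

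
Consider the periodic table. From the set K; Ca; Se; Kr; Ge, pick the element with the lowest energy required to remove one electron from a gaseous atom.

K is in period 4, group 1; Ca is in period 4, group 2; Ge is in period 4, group 14; Se is in period 4, group 16; Kr is in period 4, group 18.
First ionization energy rises across a period (greater Z_eff holds electrons more tightly) and falls down a group (valence electrons are farther from the nucleus).
All lie in period 4, so first ionization energy increases left to right.
The lowest energy required to remove one electron from a gaseous atom among these belongs to K.

K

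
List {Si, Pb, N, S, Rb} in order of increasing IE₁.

Rb < Pb < Si < S < N

First ionization energy rises across a period (greater Z_eff holds electrons more tightly) and falls down a group (valence electrons are farther from the nucleus).
These span different periods and groups, so the two trends combine.
Pb > Rb: the two effects oppose for this pair; the across-period effect wins (716 vs 403 kJ/mol).
Si > Pb: they share group 14; the group trend gives Si the larger value.
S > Si: both are in period 3; the period trend gives S the larger value.
N > S: the two effects oppose for this pair; the down-group effect wins (1402 vs 1000 kJ/mol).
Tabulated first ionization energy (kJ/mol): N 1402, Si 786, S 1000, Rb 403, Pb 716.
So from lowest to highest: Rb < Pb < Si < S < N.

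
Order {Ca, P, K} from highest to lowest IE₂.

The second ionization energy removes an electron from the +1 ion. For each element: Ca⁺ still has 1 valence electron; P⁺ still has 4 valence electrons; K⁺ is the bare [Ar] core.
Pulling an electron out of a noble-gas core costs far more than removing a remaining valence electron, so K sits at the high end of IE_2.
Valence configurations: Ca⁺ [Ar]4s¹, P⁺ [Ne]3s²3p².
The numbers (kJ/mol): Ca 1145, P 1907, K 3052.
Hence IE_2: Ca < P < K.

K > P > Ca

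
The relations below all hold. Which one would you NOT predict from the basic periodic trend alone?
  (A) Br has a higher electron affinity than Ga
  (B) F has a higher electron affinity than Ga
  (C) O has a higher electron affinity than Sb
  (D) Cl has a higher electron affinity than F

(D)

The general trend: electron affinity increases across a period and decreases down a group.
(A) Br (period 4, group 17) vs Ga (period 4, group 13): the stated order agrees with the simple trend.
(B) F (period 2, group 17) vs Ga (period 4, group 13): the stated order agrees with the simple trend.
(C) O (period 2, group 16) vs Sb (period 5, group 15): the stated order agrees with the simple trend.
(D) Cl (period 3, group 17) vs F (period 2, group 17): the stated order contradicts the simple trend.
The exception is (D): F's small 2p subshell makes the incoming electron feel strong e⁻–e⁻ repulsion, so Cl actually releases more energy on gaining an electron.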